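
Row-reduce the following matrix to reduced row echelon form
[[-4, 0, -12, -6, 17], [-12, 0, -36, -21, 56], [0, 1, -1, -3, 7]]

[[1, 0, 3, 0, -7/4], [0, 1, -1, 0, 2], [0, 0, 0, 1, -5/3]]

r1 := -1/4·r1
  [   1  0    3  3/2  -17/4 ]
  [ -12  0  -36  -21     56 ]
  [   0  1   -1   -3      7 ]
r2 := r2 + 12·r1
  [ 1  0   3  3/2  -17/4 ]
  [ 0  0   0   -3      5 ]
  [ 0  1  -1   -3      7 ]
r2 ↔ r3
  [ 1  0   3  3/2  -17/4 ]
  [ 0  1  -1   -3      7 ]
  [ 0  0   0   -3      5 ]
r3 := -1/3·r3
  [ 1  0   3  3/2  -17/4 ]
  [ 0  1  -1   -3      7 ]
  [ 0  0   0    1   -5/3 ]
r2 := r2 + 3·r3
  [ 1  0   3  3/2  -17/4 ]
  [ 0  1  -1    0      2 ]
  [ 0  0   0    1   -5/3 ]
r1 := r1 − 3/2·r3
  [ 1  0   3  0  -7/4 ]
  [ 0  1  -1  0     2 ]
  [ 0  0   0  1  -5/3 ]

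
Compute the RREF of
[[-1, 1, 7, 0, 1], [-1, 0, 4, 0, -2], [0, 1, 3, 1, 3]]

R1 -> -1·R1
  [  1  -1  -7  0  -1 ]
  [ -1   0   4  0  -2 ]
  [  0   1   3  1   3 ]
R2 -> R2 + R1
  [ 1  -1  -7  0  -1 ]
  [ 0  -1  -3  0  -3 ]
  [ 0   1   3  1   3 ]
R2 -> -1·R2
  [ 1  -1  -7  0  -1 ]
  [ 0   1   3  0   3 ]
  [ 0   1   3  1   3 ]
R3 -> R3 − R2
  [ 1  -1  -7  0  -1 ]
  [ 0   1   3  0   3 ]
  [ 0   0   0  1   0 ]
R1 -> R1 + R2
  [ 1  0  -4  0  2 ]
  [ 0  1   3  0  3 ]
  [ 0  0   0  1  0 ]

[[1, 0, -4, 0, 2], [0, 1, 3, 0, 3], [0, 0, 0, 1, 0]]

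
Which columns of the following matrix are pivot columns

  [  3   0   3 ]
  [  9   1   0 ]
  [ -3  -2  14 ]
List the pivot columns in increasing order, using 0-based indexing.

Multiply r1 by 1/3.
  [  1   0   1 ]
  [  9   1   0 ]
  [ -3  -2  14 ]
Subtract 9 times r1 from r2.
  [  1   0   1 ]
  [  0   1  -9 ]
  [ -3  -2  14 ]
Add 3 times r1 to r3.
  [ 1   0   1 ]
  [ 0   1  -9 ]
  [ 0  -2  17 ]
Add 2 times r2 to r3.
  [ 1  0   1 ]
  [ 0  1  -9 ]
  [ 0  0  -1 ]
Multiply r3 by -1.
  [ 1  0   1 ]
  [ 0  1  -9 ]
  [ 0  0   1 ]
Add 9 times r3 to r2.
  [ 1  0  1 ]
  [ 0  1  0 ]
  [ 0  0  1 ]
Subtract r3 from r1.
  [ 1  0  0 ]
  [ 0  1  0 ]
  [ 0  0  1 ]
Pivot columns are the columns containing a leading 1.

0, 1, 2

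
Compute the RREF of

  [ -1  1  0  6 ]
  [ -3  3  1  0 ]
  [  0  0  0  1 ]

[[1, -1, 0, 0], [0, 0, 1, 0], [0, 0, 0, 1]]

R1 → -1·R1
R2 → R2 + 3·R1
R2 → R2 + 18·R3
R1 → R1 + 6·R3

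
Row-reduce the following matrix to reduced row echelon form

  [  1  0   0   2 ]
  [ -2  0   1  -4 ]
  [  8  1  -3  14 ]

[[1, 0, 0, 2], [0, 1, 0, -2], [0, 0, 1, 0]]

R2 ← R2 + 2·R1
  [ 1  0   0   2 ]
  [ 0  0   1   0 ]
  [ 8  1  -3  14 ]
R3 ← R3 − 8·R1
  [ 1  0   0   2 ]
  [ 0  0   1   0 ]
  [ 0  1  -3  -2 ]
R2 ↔ R3
  [ 1  0   0   2 ]
  [ 0  1  -3  -2 ]
  [ 0  0   1   0 ]
R2 ← R2 + 3·R3
  [ 1  0  0   2 ]
  [ 0  1  0  -2 ]
  [ 0  0  1   0 ]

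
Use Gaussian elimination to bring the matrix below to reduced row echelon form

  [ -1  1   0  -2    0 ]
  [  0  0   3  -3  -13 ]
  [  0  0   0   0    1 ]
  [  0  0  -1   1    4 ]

[[1, -1, 0, 2, 0], [0, 0, 1, -1, 0], [0, 0, 0, 0, 1], [0, 0, 0, 0, 0]]

ρ1 := -1·ρ1
  [ 1  -1   0   2    0 ]
  [ 0   0   3  -3  -13 ]
  [ 0   0   0   0    1 ]
  [ 0   0  -1   1    4 ]
ρ2 := 1/3·ρ2
  [ 1  -1   0   2      0 ]
  [ 0   0   1  -1  -13/3 ]
  [ 0   0   0   0      1 ]
  [ 0   0  -1   1      4 ]
ρ4 := ρ4 + ρ2
  [ 1  -1  0   2      0 ]
  [ 0   0  1  -1  -13/3 ]
  [ 0   0  0   0      1 ]
  [ 0   0  0   0   -1/3 ]
ρ4 := ρ4 + 1/3·ρ3
  [ 1  -1  0   2      0 ]
  [ 0   0  1  -1  -13/3 ]
  [ 0   0  0   0      1 ]
  [ 0   0  0   0      0 ]
ρ2 := ρ2 + 13/3·ρ3
  [ 1  -1  0   2  0 ]
  [ 0   0  1  -1  0 ]
  [ 0   0  0   0  1 ]
  [ 0   0  0   0  0 ]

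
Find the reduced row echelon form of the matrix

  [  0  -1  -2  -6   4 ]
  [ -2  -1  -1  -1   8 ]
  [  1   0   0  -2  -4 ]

[[1, 0, 0, -2, -4], [0, 1, 0, 4, 4], [0, 0, 1, 1, -4]]

r1 <=> r2
  [ -2  -1  -1  -1   8 ]
  [  0  -1  -2  -6   4 ]
  [  1   0   0  -2  -4 ]
r1 -> -1/2·r1
  [ 1  1/2  1/2  1/2  -4 ]
  [ 0   -1   -2   -6   4 ]
  [ 1    0    0   -2  -4 ]
r3 -> r3 − r1
  [ 1   1/2   1/2   1/2  -4 ]
  [ 0    -1    -2    -6   4 ]
  [ 0  -1/2  -1/2  -5/2   0 ]
r2 -> -1·r2
  [ 1   1/2   1/2   1/2  -4 ]
  [ 0     1     2     6  -4 ]
  [ 0  -1/2  -1/2  -5/2   0 ]
r3 -> r3 + 1/2·r2
  [ 1  1/2  1/2  1/2  -4 ]
  [ 0    1    2    6  -4 ]
  [ 0    0  1/2  1/2  -2 ]
r3 -> 2·r3
  [ 1  1/2  1/2  1/2  -4 ]
  [ 0    1    2    6  -4 ]
  [ 0    0    1    1  -4 ]
r2 -> r2 − 2·r3
  [ 1  1/2  1/2  1/2  -4 ]
  [ 0    1    0    4   4 ]
  [ 0    0    1    1  -4 ]
r1 -> r1 − 1/2·r3
  [ 1  1/2  0  0  -2 ]
  [ 0    1  0  4   4 ]
  [ 0    0  1  1  -4 ]
r1 -> r1 − 1/2·r2
  [ 1  0  0  -2  -4 ]
  [ 0  1  0   4   4 ]
  [ 0  0  1   1  -4 ]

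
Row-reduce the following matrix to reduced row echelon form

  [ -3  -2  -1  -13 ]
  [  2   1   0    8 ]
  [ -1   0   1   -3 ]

R1 := -1/3·R1
R2 := R2 − 2·R1
R3 := R3 + R1
R2 := -3·R2
R3 := R3 − 2/3·R2
R1 := R1 − 2/3·R2

[[1, 0, -1, 3], [0, 1, 2, 2], [0, 0, 0, 0]]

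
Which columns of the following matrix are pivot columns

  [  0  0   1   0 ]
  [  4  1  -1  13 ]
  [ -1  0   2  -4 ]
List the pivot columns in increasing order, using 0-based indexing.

ρ1 <=> ρ2
  [  4  1  -1  13 ]
  [  0  0   1   0 ]
  [ -1  0   2  -4 ]
ρ1 := 1/4·ρ1
  [  1  1/4  -1/4  13/4 ]
  [  0    0     1     0 ]
  [ -1    0     2    -4 ]
ρ3 := ρ3 + ρ1
  [ 1  1/4  -1/4  13/4 ]
  [ 0    0     1     0 ]
  [ 0  1/4   7/4  -3/4 ]
ρ2 <=> ρ3
  [ 1  1/4  -1/4  13/4 ]
  [ 0  1/4   7/4  -3/4 ]
  [ 0    0     1     0 ]
ρ2 := 4·ρ2
  [ 1  1/4  -1/4  13/4 ]
  [ 0    1     7    -3 ]
  [ 0    0     1     0 ]
ρ2 := ρ2 − 7·ρ3
  [ 1  1/4  -1/4  13/4 ]
  [ 0    1     0    -3 ]
  [ 0    0     1     0 ]
ρ1 := ρ1 + 1/4·ρ3
  [ 1  1/4  0  13/4 ]
  [ 0    1  0    -3 ]
  [ 0    0  1     0 ]
ρ1 := ρ1 − 1/4·ρ2
  [ 1  0  0   4 ]
  [ 0  1  0  -3 ]
  [ 0  0  1   0 ]
Pivot columns are the columns containing a leading 1.

0, 1, 2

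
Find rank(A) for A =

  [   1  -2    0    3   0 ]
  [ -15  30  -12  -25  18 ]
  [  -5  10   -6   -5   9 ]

r2 -> r2 + 15·r1
  [  1  -2    0   3   0 ]
  [  0   0  -12  20  18 ]
  [ -5  10   -6  -5   9 ]
r3 -> r3 + 5·r1
  [ 1  -2    0   3   0 ]
  [ 0   0  -12  20  18 ]
  [ 0   0   -6  10   9 ]
r2 -> -1/12·r2
  [ 1  -2   0     3     0 ]
  [ 0   0   1  -5/3  -3/2 ]
  [ 0   0  -6    10     9 ]
r3 -> r3 + 6·r2
  [ 1  -2  0     3     0 ]
  [ 0   0  1  -5/3  -3/2 ]
  [ 0   0  0     0     0 ]
The reduced form has 2 nonzero rows.

rank = 2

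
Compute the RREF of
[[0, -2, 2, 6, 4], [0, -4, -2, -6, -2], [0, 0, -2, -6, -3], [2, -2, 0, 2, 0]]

[[1, 0, 0, 1, 0], [0, 1, 0, 0, 0], [0, 0, 1, 3, 0], [0, 0, 0, 0, 1]]

ρ1 <-> ρ4
ρ1 → 1/2·ρ1
ρ2 → -1/4·ρ2
ρ4 → ρ4 + 2·ρ2
ρ3 → -1/2·ρ3
ρ4 → ρ4 − 3·ρ3
ρ4 → 2·ρ4
ρ3 → ρ3 − 3/2·ρ4
ρ2 → ρ2 − 1/2·ρ4
ρ2 → ρ2 − 1/2·ρ3
ρ1 → ρ1 + ρ2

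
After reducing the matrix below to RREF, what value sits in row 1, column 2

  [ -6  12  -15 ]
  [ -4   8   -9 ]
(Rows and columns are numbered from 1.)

ρ1 -> -1/6·ρ1
  [  1  -2  5/2 ]
  [ -4   8   -9 ]
ρ2 -> ρ2 + 4·ρ1
  [ 1  -2  5/2 ]
  [ 0   0    1 ]
ρ1 -> ρ1 − 5/2·ρ2
  [ 1  -2  0 ]
  [ 0   0  1 ]

-2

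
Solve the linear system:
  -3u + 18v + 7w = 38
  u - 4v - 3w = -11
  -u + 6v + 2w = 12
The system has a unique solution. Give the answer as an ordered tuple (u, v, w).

Form the augmented matrix and row-reduce:
  [ -3  18   7  |   38 ]
  [  1  -4  -3  |  -11 ]
  [ -1   6   2  |   12 ]
Multiply R1 by -1/3.
  [  1  -6  -7/3  |  -38/3 ]
  [  1  -4    -3  |    -11 ]
  [ -1   6     2  |     12 ]
Subtract R1 from R2.
  [  1  -6  -7/3  |  -38/3 ]
  [  0   2  -2/3  |    5/3 ]
  [ -1   6     2  |     12 ]
Add R1 to R3.
  [ 1  -6  -7/3  |  -38/3 ]
  [ 0   2  -2/3  |    5/3 ]
  [ 0   0  -1/3  |   -2/3 ]
Multiply R2 by 1/2.
  [ 1  -6  -7/3  |  -38/3 ]
  [ 0   1  -1/3  |    5/6 ]
  [ 0   0  -1/3  |   -2/3 ]
Multiply R3 by -3.
  [ 1  -6  -7/3  |  -38/3 ]
  [ 0   1  -1/3  |    5/6 ]
  [ 0   0     1  |      2 ]
Add 1/3 times R3 to R2.
  [ 1  -6  -7/3  |  -38/3 ]
  [ 0   1     0  |    3/2 ]
  [ 0   0     1  |      2 ]
Add 7/3 times R3 to R1.
  [ 1  -6  0  |   -8 ]
  [ 0   1  0  |  3/2 ]
  [ 0   0  1  |    2 ]
Add 6 times R2 to R1.
  [ 1  0  0  |    1 ]
  [ 0  1  0  |  3/2 ]
  [ 0  0  1  |    2 ]
Reading off the last column: u = 1, v = 3/2, w = 2.

(1, 3/2, 2)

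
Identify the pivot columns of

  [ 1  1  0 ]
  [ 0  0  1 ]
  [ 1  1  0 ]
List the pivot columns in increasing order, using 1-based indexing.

1, 3

r3 := r3 − r1
  [ 1  1  0 ]
  [ 0  0  1 ]
  [ 0  0  0 ]
Pivot columns are the columns containing a leading 1.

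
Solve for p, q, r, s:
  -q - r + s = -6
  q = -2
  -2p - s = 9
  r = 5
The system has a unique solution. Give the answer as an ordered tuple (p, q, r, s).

Form the augmented matrix and row-reduce:
  [  0  -1  -1   1  |  -6 ]
  [  0   1   0   0  |  -2 ]
  [ -2   0   0  -1  |   9 ]
  [  0   0   1   0  |   5 ]
R1 ↔ R3
  [ -2   0   0  -1  |   9 ]
  [  0   1   0   0  |  -2 ]
  [  0  -1  -1   1  |  -6 ]
  [  0   0   1   0  |   5 ]
R1 := -1/2·R1
  [ 1   0   0  1/2  |  -9/2 ]
  [ 0   1   0    0  |    -2 ]
  [ 0  -1  -1    1  |    -6 ]
  [ 0   0   1    0  |     5 ]
R3 := R3 + R2
  [ 1  0   0  1/2  |  -9/2 ]
  [ 0  1   0    0  |    -2 ]
  [ 0  0  -1    1  |    -8 ]
  [ 0  0   1    0  |     5 ]
R3 := -1·R3
  [ 1  0  0  1/2  |  -9/2 ]
  [ 0  1  0    0  |    -2 ]
  [ 0  0  1   -1  |     8 ]
  [ 0  0  1    0  |     5 ]
R4 := R4 − R3
  [ 1  0  0  1/2  |  -9/2 ]
  [ 0  1  0    0  |    -2 ]
  [ 0  0  1   -1  |     8 ]
  [ 0  0  0    1  |    -3 ]
R3 := R3 + R4
  [ 1  0  0  1/2  |  -9/2 ]
  [ 0  1  0    0  |    -2 ]
  [ 0  0  1    0  |     5 ]
  [ 0  0  0    1  |    -3 ]
R1 := R1 − 1/2·R4
  [ 1  0  0  0  |  -3 ]
  [ 0  1  0  0  |  -2 ]
  [ 0  0  1  0  |   5 ]
  [ 0  0  0  1  |  -3 ]
Reading off the last column: p = -3, q = -2, r = 5, s = -3.

(-3, -2, 5, -3)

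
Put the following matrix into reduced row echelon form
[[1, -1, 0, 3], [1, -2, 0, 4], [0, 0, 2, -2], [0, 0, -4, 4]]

[[1, 0, 0, 2], [0, 1, 0, -1], [0, 0, 1, -1], [0, 0, 0, 0]]

Subtract R1 from R2.
  [ 1  -1   0   3 ]
  [ 0  -1   0   1 ]
  [ 0   0   2  -2 ]
  [ 0   0  -4   4 ]
Multiply R2 by -1.
  [ 1  -1   0   3 ]
  [ 0   1   0  -1 ]
  [ 0   0   2  -2 ]
  [ 0   0  -4   4 ]
Multiply R3 by 1/2.
  [ 1  -1   0   3 ]
  [ 0   1   0  -1 ]
  [ 0   0   1  -1 ]
  [ 0   0  -4   4 ]
Add 4 times R3 to R4.
  [ 1  -1  0   3 ]
  [ 0   1  0  -1 ]
  [ 0   0  1  -1 ]
  [ 0   0  0   0 ]
Add R2 to R1.
  [ 1  0  0   2 ]
  [ 0  1  0  -1 ]
  [ 0  0  1  -1 ]
  [ 0  0  0   0 ]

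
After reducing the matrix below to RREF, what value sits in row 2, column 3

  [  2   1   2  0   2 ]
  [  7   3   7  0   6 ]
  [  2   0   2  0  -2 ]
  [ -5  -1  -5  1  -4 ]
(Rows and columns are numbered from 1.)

0

ρ1 -> 1/2·ρ1
  [  1  1/2   1  0   1 ]
  [  7    3   7  0   6 ]
  [  2    0   2  0  -2 ]
  [ -5   -1  -5  1  -4 ]
ρ2 -> ρ2 − 7·ρ1
  [  1   1/2   1  0   1 ]
  [  0  -1/2   0  0  -1 ]
  [  2     0   2  0  -2 ]
  [ -5    -1  -5  1  -4 ]
ρ3 -> ρ3 − 2·ρ1
  [  1   1/2   1  0   1 ]
  [  0  -1/2   0  0  -1 ]
  [  0    -1   0  0  -4 ]
  [ -5    -1  -5  1  -4 ]
ρ4 -> ρ4 + 5·ρ1
  [ 1   1/2  1  0   1 ]
  [ 0  -1/2  0  0  -1 ]
  [ 0    -1  0  0  -4 ]
  [ 0   3/2  0  1   1 ]
ρ2 -> -2·ρ2
  [ 1  1/2  1  0   1 ]
  [ 0    1  0  0   2 ]
  [ 0   -1  0  0  -4 ]
  [ 0  3/2  0  1   1 ]
ρ3 -> ρ3 + ρ2
  [ 1  1/2  1  0   1 ]
  [ 0    1  0  0   2 ]
  [ 0    0  0  0  -2 ]
  [ 0  3/2  0  1   1 ]
ρ4 -> ρ4 − 3/2·ρ2
  [ 1  1/2  1  0   1 ]
  [ 0    1  0  0   2 ]
  [ 0    0  0  0  -2 ]
  [ 0    0  0  1  -2 ]
ρ3 <-> ρ4
  [ 1  1/2  1  0   1 ]
  [ 0    1  0  0   2 ]
  [ 0    0  0  1  -2 ]
  [ 0    0  0  0  -2 ]
ρ4 -> -1/2·ρ4
  [ 1  1/2  1  0   1 ]
  [ 0    1  0  0   2 ]
  [ 0    0  0  1  -2 ]
  [ 0    0  0  0   1 ]
ρ3 -> ρ3 + 2·ρ4
  [ 1  1/2  1  0  1 ]
  [ 0    1  0  0  2 ]
  [ 0    0  0  1  0 ]
  [ 0    0  0  0  1 ]
ρ2 -> ρ2 − 2·ρ4
  [ 1  1/2  1  0  1 ]
  [ 0    1  0  0  0 ]
  [ 0    0  0  1  0 ]
  [ 0    0  0  0  1 ]
ρ1 -> ρ1 − ρ4
  [ 1  1/2  1  0  0 ]
  [ 0    1  0  0  0 ]
  [ 0    0  0  1  0 ]
  [ 0    0  0  0  1 ]
ρ1 -> ρ1 − 1/2·ρ2
  [ 1  0  1  0  0 ]
  [ 0  1  0  0  0 ]
  [ 0  0  0  1  0 ]
  [ 0  0  0  0  1 ]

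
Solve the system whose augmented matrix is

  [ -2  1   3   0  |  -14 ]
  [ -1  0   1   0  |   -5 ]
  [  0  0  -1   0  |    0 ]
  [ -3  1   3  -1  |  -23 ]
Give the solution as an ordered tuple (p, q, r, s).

R1 := -1/2·R1
R2 := R2 + R1
R4 := R4 + 3·R1
R2 := -2·R2
R4 := R4 + 1/2·R2
R3 := -1·R3
R4 := R4 + R3
R4 := -1·R4
R2 := R2 − R3
R1 := R1 + 3/2·R3
R1 := R1 + 1/2·R2
Reading off the last column: p = 5, q = -4, r = 0, s = 4.

(5, -4, 0, 4)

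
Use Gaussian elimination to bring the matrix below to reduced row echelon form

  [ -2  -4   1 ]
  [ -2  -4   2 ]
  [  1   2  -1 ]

[[1, 2, 0], [0, 0, 1], [0, 0, 0]]

R1 → -1/2·R1
  [  1   2  -1/2 ]
  [ -2  -4     2 ]
  [  1   2    -1 ]
R2 → R2 + 2·R1
  [ 1  2  -1/2 ]
  [ 0  0     1 ]
  [ 1  2    -1 ]
R3 → R3 − R1
  [ 1  2  -1/2 ]
  [ 0  0     1 ]
  [ 0  0  -1/2 ]
R3 → R3 + 1/2·R2
  [ 1  2  -1/2 ]
  [ 0  0     1 ]
  [ 0  0     0 ]
R1 → R1 + 1/2·R2
  [ 1  2  0 ]
  [ 0  0  1 ]
  [ 0  0  0 ]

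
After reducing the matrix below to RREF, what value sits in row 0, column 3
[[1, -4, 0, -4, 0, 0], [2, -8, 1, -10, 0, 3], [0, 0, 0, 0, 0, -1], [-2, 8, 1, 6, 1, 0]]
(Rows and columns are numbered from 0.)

R2 → R2 − 2·R1
  [  1  -4  0  -4  0   0 ]
  [  0   0  1  -2  0   3 ]
  [  0   0  0   0  0  -1 ]
  [ -2   8  1   6  1   0 ]
R4 → R4 + 2·R1
  [ 1  -4  0  -4  0   0 ]
  [ 0   0  1  -2  0   3 ]
  [ 0   0  0   0  0  -1 ]
  [ 0   0  1  -2  1   0 ]
R4 → R4 − R2
  [ 1  -4  0  -4  0   0 ]
  [ 0   0  1  -2  0   3 ]
  [ 0   0  0   0  0  -1 ]
  [ 0   0  0   0  1  -3 ]
R3 <=> R4
  [ 1  -4  0  -4  0   0 ]
  [ 0   0  1  -2  0   3 ]
  [ 0   0  0   0  1  -3 ]
  [ 0   0  0   0  0  -1 ]
R4 → -1·R4
  [ 1  -4  0  -4  0   0 ]
  [ 0   0  1  -2  0   3 ]
  [ 0   0  0   0  1  -3 ]
  [ 0   0  0   0  0   1 ]
R3 → R3 + 3·R4
  [ 1  -4  0  -4  0  0 ]
  [ 0   0  1  -2  0  3 ]
  [ 0   0  0   0  1  0 ]
  [ 0   0  0   0  0  1 ]
R2 → R2 − 3·R4
  [ 1  -4  0  -4  0  0 ]
  [ 0   0  1  -2  0  0 ]
  [ 0   0  0   0  1  0 ]
  [ 0   0  0   0  0  1 ]

-4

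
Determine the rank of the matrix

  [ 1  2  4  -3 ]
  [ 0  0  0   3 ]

Multiply R2 by 1/3.
Add 3 times R2 to R1.
The reduced form has 2 nonzero rows.

rank = 2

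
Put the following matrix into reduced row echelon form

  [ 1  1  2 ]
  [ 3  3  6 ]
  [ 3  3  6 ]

r2 → r2 − 3·r1
  [ 1  1  2 ]
  [ 0  0  0 ]
  [ 3  3  6 ]
r3 → r3 − 3·r1
  [ 1  1  2 ]
  [ 0  0  0 ]
  [ 0  0  0 ]

[[1, 1, 2], [0, 0, 0], [0, 0, 0]]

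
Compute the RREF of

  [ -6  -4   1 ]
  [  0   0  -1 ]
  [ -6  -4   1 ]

[[1, 2/3, 0], [0, 0, 1], [0, 0, 0]]

Multiply ρ1 by -1/6.
  [  1  2/3  -1/6 ]
  [  0    0    -1 ]
  [ -6   -4     1 ]
Add 6 times ρ1 to ρ3.
  [ 1  2/3  -1/6 ]
  [ 0    0    -1 ]
  [ 0    0     0 ]
Multiply ρ2 by -1.
  [ 1  2/3  -1/6 ]
  [ 0    0     1 ]
  [ 0    0     0 ]
Add 1/6 times ρ2 to ρ1.
  [ 1  2/3  0 ]
  [ 0    0  1 ]
  [ 0    0  0 ]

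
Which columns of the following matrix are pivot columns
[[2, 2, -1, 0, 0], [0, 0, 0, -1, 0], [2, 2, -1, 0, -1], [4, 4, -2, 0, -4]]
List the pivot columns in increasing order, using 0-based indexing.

0, 3, 4

Multiply R1 by 1/2.
Subtract 2 times R1 from R3.
Subtract 4 times R1 from R4.
Multiply R2 by -1.
Multiply R3 by -1.
Add 4 times R3 to R4.
Pivot columns are the columns containing a leading 1.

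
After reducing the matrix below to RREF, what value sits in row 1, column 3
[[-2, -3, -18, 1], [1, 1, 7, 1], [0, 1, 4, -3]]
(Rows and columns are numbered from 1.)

3

R1 ← -1/2·R1
  [ 1  3/2  9  -1/2 ]
  [ 1    1  7     1 ]
  [ 0    1  4    -3 ]
R2 ← R2 − R1
  [ 1   3/2   9  -1/2 ]
  [ 0  -1/2  -2   3/2 ]
  [ 0     1   4    -3 ]
R2 ← -2·R2
  [ 1  3/2  9  -1/2 ]
  [ 0    1  4    -3 ]
  [ 0    1  4    -3 ]
R3 ← R3 − R2
  [ 1  3/2  9  -1/2 ]
  [ 0    1  4    -3 ]
  [ 0    0  0     0 ]
R1 ← R1 − 3/2·R2
  [ 1  0  3   4 ]
  [ 0  1  4  -3 ]
  [ 0  0  0   0 ]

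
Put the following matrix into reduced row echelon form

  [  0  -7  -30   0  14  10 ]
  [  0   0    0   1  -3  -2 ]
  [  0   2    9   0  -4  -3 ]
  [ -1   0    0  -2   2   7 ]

[[1, 0, 0, 0, 4, -3], [0, 1, 0, 0, -2, 0], [0, 0, 1, 0, 0, -1/3], [0, 0, 0, 1, -3, -2]]

r1 <=> r4
r1 -> -1·r1
r2 <=> r3
r2 -> 1/2·r2
r4 -> r4 + 7·r2
r3 <=> r4
r3 -> 2/3·r3
r1 -> r1 − 2·r4
r2 -> r2 − 9/2·r3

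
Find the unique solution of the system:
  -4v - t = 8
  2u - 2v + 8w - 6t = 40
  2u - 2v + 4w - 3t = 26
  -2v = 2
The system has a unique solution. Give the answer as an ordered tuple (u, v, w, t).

Form the augmented matrix and row-reduce:
  [ 0  -4  0  -1  |   8 ]
  [ 2  -2  8  -6  |  40 ]
  [ 2  -2  4  -3  |  26 ]
  [ 0  -2  0   0  |   2 ]
ρ1 ↔ ρ2
  [ 2  -2  8  -6  |  40 ]
  [ 0  -4  0  -1  |   8 ]
  [ 2  -2  4  -3  |  26 ]
  [ 0  -2  0   0  |   2 ]
ρ1 ← 1/2·ρ1
  [ 1  -1  4  -3  |  20 ]
  [ 0  -4  0  -1  |   8 ]
  [ 2  -2  4  -3  |  26 ]
  [ 0  -2  0   0  |   2 ]
ρ3 ← ρ3 − 2·ρ1
  [ 1  -1   4  -3  |   20 ]
  [ 0  -4   0  -1  |    8 ]
  [ 0   0  -4   3  |  -14 ]
  [ 0  -2   0   0  |    2 ]
ρ2 ← -1/4·ρ2
  [ 1  -1   4   -3  |   20 ]
  [ 0   1   0  1/4  |   -2 ]
  [ 0   0  -4    3  |  -14 ]
  [ 0  -2   0    0  |    2 ]
ρ4 ← ρ4 + 2·ρ2
  [ 1  -1   4   -3  |   20 ]
  [ 0   1   0  1/4  |   -2 ]
  [ 0   0  -4    3  |  -14 ]
  [ 0   0   0  1/2  |   -2 ]
ρ3 ← -1/4·ρ3
  [ 1  -1  4    -3  |   20 ]
  [ 0   1  0   1/4  |   -2 ]
  [ 0   0  1  -3/4  |  7/2 ]
  [ 0   0  0   1/2  |   -2 ]
ρ4 ← 2·ρ4
  [ 1  -1  4    -3  |   20 ]
  [ 0   1  0   1/4  |   -2 ]
  [ 0   0  1  -3/4  |  7/2 ]
  [ 0   0  0     1  |   -4 ]
ρ3 ← ρ3 + 3/4·ρ4
  [ 1  -1  4   -3  |   20 ]
  [ 0   1  0  1/4  |   -2 ]
  [ 0   0  1    0  |  1/2 ]
  [ 0   0  0    1  |   -4 ]
ρ2 ← ρ2 − 1/4·ρ4
  [ 1  -1  4  -3  |   20 ]
  [ 0   1  0   0  |   -1 ]
  [ 0   0  1   0  |  1/2 ]
  [ 0   0  0   1  |   -4 ]
ρ1 ← ρ1 + 3·ρ4
  [ 1  -1  4  0  |    8 ]
  [ 0   1  0  0  |   -1 ]
  [ 0   0  1  0  |  1/2 ]
  [ 0   0  0  1  |   -4 ]
ρ1 ← ρ1 − 4·ρ3
  [ 1  -1  0  0  |    6 ]
  [ 0   1  0  0  |   -1 ]
  [ 0   0  1  0  |  1/2 ]
  [ 0   0  0  1  |   -4 ]
ρ1 ← ρ1 + ρ2
  [ 1  0  0  0  |    5 ]
  [ 0  1  0  0  |   -1 ]
  [ 0  0  1  0  |  1/2 ]
  [ 0  0  0  1  |   -4 ]
Reading off the last column: u = 5, v = -1, w = 1/2, t = -4.

(5, -1, 1/2, -4)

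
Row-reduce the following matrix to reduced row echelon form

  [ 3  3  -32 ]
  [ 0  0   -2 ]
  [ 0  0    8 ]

[[1, 1, 0], [0, 0, 1], [0, 0, 0]]

ρ1 → 1/3·ρ1
  [ 1  1  -32/3 ]
  [ 0  0     -2 ]
  [ 0  0      8 ]
ρ2 → -1/2·ρ2
  [ 1  1  -32/3 ]
  [ 0  0      1 ]
  [ 0  0      8 ]
ρ3 → ρ3 − 8·ρ2
  [ 1  1  -32/3 ]
  [ 0  0      1 ]
  [ 0  0      0 ]
ρ1 → ρ1 + 32/3·ρ2
  [ 1  1  0 ]
  [ 0  0  1 ]
  [ 0  0  0 ]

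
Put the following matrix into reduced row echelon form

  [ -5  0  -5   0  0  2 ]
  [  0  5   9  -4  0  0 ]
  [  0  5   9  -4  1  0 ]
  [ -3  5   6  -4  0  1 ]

[[1, 0, 1, 0, 0, 0], [0, 1, 9/5, -4/5, 0, 0], [0, 0, 0, 0, 1, 0], [0, 0, 0, 0, 0, 1]]

Multiply R1 by -1/5.
Add 3 times R1 to R4.
Multiply R2 by 1/5.
Subtract 5 times R2 from R3.
Subtract 5 times R2 from R4.
Multiply R4 by -5.
Add 2/5 times R4 to R1.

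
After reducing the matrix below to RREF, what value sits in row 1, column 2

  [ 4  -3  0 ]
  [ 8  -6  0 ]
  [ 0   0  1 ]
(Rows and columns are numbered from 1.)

R1 -> 1/4·R1
R2 -> R2 − 8·R1
R2 <=> R3

-3/4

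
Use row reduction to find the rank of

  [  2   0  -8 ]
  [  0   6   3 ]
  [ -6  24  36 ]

rank = 2

Multiply ρ1 by 1/2.
  [  1   0  -4 ]
  [  0   6   3 ]
  [ -6  24  36 ]
Add 6 times ρ1 to ρ3.
  [ 1   0  -4 ]
  [ 0   6   3 ]
  [ 0  24  12 ]
Multiply ρ2 by 1/6.
  [ 1   0   -4 ]
  [ 0   1  1/2 ]
  [ 0  24   12 ]
Subtract 24 times ρ2 from ρ3.
  [ 1  0   -4 ]
  [ 0  1  1/2 ]
  [ 0  0    0 ]
The reduced form has 2 nonzero rows.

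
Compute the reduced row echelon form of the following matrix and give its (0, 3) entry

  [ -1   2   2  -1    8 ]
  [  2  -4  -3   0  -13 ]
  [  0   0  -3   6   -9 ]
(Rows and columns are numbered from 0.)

-3

Multiply R1 by -1.
  [ 1  -2  -2  1   -8 ]
  [ 2  -4  -3  0  -13 ]
  [ 0   0  -3  6   -9 ]
Subtract 2 times R1 from R2.
  [ 1  -2  -2   1  -8 ]
  [ 0   0   1  -2   3 ]
  [ 0   0  -3   6  -9 ]
Add 3 times R2 to R3.
  [ 1  -2  -2   1  -8 ]
  [ 0   0   1  -2   3 ]
  [ 0   0   0   0   0 ]
Add 2 times R2 to R1.
  [ 1  -2  0  -3  -2 ]
  [ 0   0  1  -2   3 ]
  [ 0   0  0   0   0 ]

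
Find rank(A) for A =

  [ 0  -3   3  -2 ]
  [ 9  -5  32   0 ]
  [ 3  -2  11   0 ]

Swap ρ1 and ρ2.
  [ 9  -5  32   0 ]
  [ 0  -3   3  -2 ]
  [ 3  -2  11   0 ]
Multiply ρ1 by 1/9.
  [ 1  -5/9  32/9   0 ]
  [ 0    -3     3  -2 ]
  [ 3    -2    11   0 ]
Subtract 3 times ρ1 from ρ3.
  [ 1  -5/9  32/9   0 ]
  [ 0    -3     3  -2 ]
  [ 0  -1/3   1/3   0 ]
Multiply ρ2 by -1/3.
  [ 1  -5/9  32/9    0 ]
  [ 0     1    -1  2/3 ]
  [ 0  -1/3   1/3    0 ]
Add 1/3 times ρ2 to ρ3.
  [ 1  -5/9  32/9    0 ]
  [ 0     1    -1  2/3 ]
  [ 0     0     0  2/9 ]
Multiply ρ3 by 9/2.
  [ 1  -5/9  32/9    0 ]
  [ 0     1    -1  2/3 ]
  [ 0     0     0    1 ]
Subtract 2/3 times ρ3 from ρ2.
  [ 1  -5/9  32/9  0 ]
  [ 0     1    -1  0 ]
  [ 0     0     0  1 ]
Add 5/9 times ρ2 to ρ1.
  [ 1  0   3  0 ]
  [ 0  1  -1  0 ]
  [ 0  0   0  1 ]
The reduced form has 3 nonzero rows.

rank = 3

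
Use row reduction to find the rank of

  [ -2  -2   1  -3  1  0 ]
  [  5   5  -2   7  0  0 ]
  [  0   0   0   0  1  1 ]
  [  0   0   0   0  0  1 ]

Multiply R1 by -1/2.
  [ 1  1  -1/2  3/2  -1/2  0 ]
  [ 5  5    -2    7     0  0 ]
  [ 0  0     0    0     1  1 ]
  [ 0  0     0    0     0  1 ]
Subtract 5 times R1 from R2.
  [ 1  1  -1/2   3/2  -1/2  0 ]
  [ 0  0   1/2  -1/2   5/2  0 ]
  [ 0  0     0     0     1  1 ]
  [ 0  0     0     0     0  1 ]
Multiply R2 by 2.
  [ 1  1  -1/2  3/2  -1/2  0 ]
  [ 0  0     1   -1     5  0 ]
  [ 0  0     0    0     1  1 ]
  [ 0  0     0    0     0  1 ]
Subtract R4 from R3.
  [ 1  1  -1/2  3/2  -1/2  0 ]
  [ 0  0     1   -1     5  0 ]
  [ 0  0     0    0     1  0 ]
  [ 0  0     0    0     0  1 ]
Subtract 5 times R3 from R2.
  [ 1  1  -1/2  3/2  -1/2  0 ]
  [ 0  0     1   -1     0  0 ]
  [ 0  0     0    0     1  0 ]
  [ 0  0     0    0     0  1 ]
Add 1/2 times R3 to R1.
  [ 1  1  -1/2  3/2  0  0 ]
  [ 0  0     1   -1  0  0 ]
  [ 0  0     0    0  1  0 ]
  [ 0  0     0    0  0  1 ]
Add 1/2 times R2 to R1.
  [ 1  1  0   1  0  0 ]
  [ 0  0  1  -1  0  0 ]
  [ 0  0  0   0  1  0 ]
  [ 0  0  0   0  0  1 ]
The reduced form has 4 nonzero rows.

rank = 4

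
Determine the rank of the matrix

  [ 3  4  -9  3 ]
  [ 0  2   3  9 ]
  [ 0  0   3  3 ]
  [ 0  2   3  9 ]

R1 := 1/3·R1
R2 := 1/2·R2
R4 := R4 − 2·R2
R3 := 1/3·R3
R2 := R2 − 3/2·R3
R1 := R1 + 3·R3
R1 := R1 − 4/3·R2
The reduced form has 3 nonzero rows.

rank = 3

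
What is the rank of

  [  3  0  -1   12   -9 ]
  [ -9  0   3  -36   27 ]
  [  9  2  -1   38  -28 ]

ρ1 → 1/3·ρ1
ρ2 → ρ2 + 9·ρ1
ρ3 → ρ3 − 9·ρ1
ρ2 ↔ ρ3
ρ2 → 1/2·ρ2
The reduced form has 2 nonzero rows.

rank = 2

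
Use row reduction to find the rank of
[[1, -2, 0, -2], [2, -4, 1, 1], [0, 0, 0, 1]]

rank = 3

ρ2 → ρ2 − 2·ρ1
  [ 1  -2  0  -2 ]
  [ 0   0  1   5 ]
  [ 0   0  0   1 ]
ρ2 → ρ2 − 5·ρ3
  [ 1  -2  0  -2 ]
  [ 0   0  1   0 ]
  [ 0   0  0   1 ]
ρ1 → ρ1 + 2·ρ3
  [ 1  -2  0  0 ]
  [ 0   0  1  0 ]
  [ 0   0  0  1 ]
The reduced form has 3 nonzero rows.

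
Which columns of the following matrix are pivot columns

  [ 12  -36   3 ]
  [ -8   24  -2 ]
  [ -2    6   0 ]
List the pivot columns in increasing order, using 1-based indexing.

r1 := 1/12·r1
  [  1  -3  1/4 ]
  [ -8  24   -2 ]
  [ -2   6    0 ]
r2 := r2 + 8·r1
  [  1  -3  1/4 ]
  [  0   0    0 ]
  [ -2   6    0 ]
r3 := r3 + 2·r1
  [ 1  -3  1/4 ]
  [ 0   0    0 ]
  [ 0   0  1/2 ]
r2 ↔ r3
  [ 1  -3  1/4 ]
  [ 0   0  1/2 ]
  [ 0   0    0 ]
r2 := 2·r2
  [ 1  -3  1/4 ]
  [ 0   0    1 ]
  [ 0   0    0 ]
r1 := r1 − 1/4·r2
  [ 1  -3  0 ]
  [ 0   0  1 ]
  [ 0   0  0 ]
Pivot columns are the columns containing a leading 1.

1, 3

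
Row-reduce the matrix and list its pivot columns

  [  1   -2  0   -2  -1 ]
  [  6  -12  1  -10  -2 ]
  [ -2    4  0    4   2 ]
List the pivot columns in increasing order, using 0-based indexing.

0, 2

R2 := R2 − 6·R1
R3 := R3 + 2·R1
Pivot columns are the columns containing a leading 1.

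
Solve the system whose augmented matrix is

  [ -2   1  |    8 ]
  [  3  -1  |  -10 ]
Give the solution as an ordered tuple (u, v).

Multiply R1 by -1/2.
  [ 1  -1/2  |   -4 ]
  [ 3    -1  |  -10 ]
Subtract 3 times R1 from R2.
  [ 1  -1/2  |  -4 ]
  [ 0   1/2  |   2 ]
Multiply R2 by 2.
  [ 1  -1/2  |  -4 ]
  [ 0     1  |   4 ]
Add 1/2 times R2 to R1.
  [ 1  0  |  -2 ]
  [ 0  1  |   4 ]
Reading off the last column: u = -2, v = 4.

(-2, 4)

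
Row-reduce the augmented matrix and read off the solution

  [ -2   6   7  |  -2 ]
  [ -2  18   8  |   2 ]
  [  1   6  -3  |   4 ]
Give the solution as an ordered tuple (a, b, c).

(2, 1/3, 0)

Multiply r1 by -1/2.
  [  1  -3  -7/2  |  1 ]
  [ -2  18     8  |  2 ]
  [  1   6    -3  |  4 ]
Add 2 times r1 to r2.
  [ 1  -3  -7/2  |  1 ]
  [ 0  12     1  |  4 ]
  [ 1   6    -3  |  4 ]
Subtract r1 from r3.
  [ 1  -3  -7/2  |  1 ]
  [ 0  12     1  |  4 ]
  [ 0   9   1/2  |  3 ]
Multiply r2 by 1/12.
  [ 1  -3  -7/2  |    1 ]
  [ 0   1  1/12  |  1/3 ]
  [ 0   9   1/2  |    3 ]
Subtract 9 times r2 from r3.
  [ 1  -3  -7/2  |    1 ]
  [ 0   1  1/12  |  1/3 ]
  [ 0   0  -1/4  |    0 ]
Multiply r3 by -4.
  [ 1  -3  -7/2  |    1 ]
  [ 0   1  1/12  |  1/3 ]
  [ 0   0     1  |    0 ]
Subtract 1/12 times r3 from r2.
  [ 1  -3  -7/2  |    1 ]
  [ 0   1     0  |  1/3 ]
  [ 0   0     1  |    0 ]
Add 7/2 times r3 to r1.
  [ 1  -3  0  |    1 ]
  [ 0   1  0  |  1/3 ]
  [ 0   0  1  |    0 ]
Add 3 times r2 to r1.
  [ 1  0  0  |    2 ]
  [ 0  1  0  |  1/3 ]
  [ 0  0  1  |    0 ]
Reading off the last column: a = 2, b = 1/3, c = 0.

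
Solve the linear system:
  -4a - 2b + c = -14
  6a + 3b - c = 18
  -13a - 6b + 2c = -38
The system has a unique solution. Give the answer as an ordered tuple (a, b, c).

Form the augmented matrix and row-reduce:
  [  -4  -2   1  |  -14 ]
  [   6   3  -1  |   18 ]
  [ -13  -6   2  |  -38 ]
Multiply r1 by -1/4.
  [   1  1/2  -1/4  |  7/2 ]
  [   6    3    -1  |   18 ]
  [ -13   -6     2  |  -38 ]
Subtract 6 times r1 from r2.
  [   1  1/2  -1/4  |  7/2 ]
  [   0    0   1/2  |   -3 ]
  [ -13   -6     2  |  -38 ]
Add 13 times r1 to r3.
  [ 1  1/2  -1/4  |   7/2 ]
  [ 0    0   1/2  |    -3 ]
  [ 0  1/2  -5/4  |  15/2 ]
Swap r2 and r3.
  [ 1  1/2  -1/4  |   7/2 ]
  [ 0  1/2  -5/4  |  15/2 ]
  [ 0    0   1/2  |    -3 ]
Multiply r2 by 2.
  [ 1  1/2  -1/4  |  7/2 ]
  [ 0    1  -5/2  |   15 ]
  [ 0    0   1/2  |   -3 ]
Multiply r3 by 2.
  [ 1  1/2  -1/4  |  7/2 ]
  [ 0    1  -5/2  |   15 ]
  [ 0    0     1  |   -6 ]
Add 5/2 times r3 to r2.
  [ 1  1/2  -1/4  |  7/2 ]
  [ 0    1     0  |    0 ]
  [ 0    0     1  |   -6 ]
Add 1/4 times r3 to r1.
  [ 1  1/2  0  |   2 ]
  [ 0    1  0  |   0 ]
  [ 0    0  1  |  -6 ]
Subtract 1/2 times r2 from r1.
  [ 1  0  0  |   2 ]
  [ 0  1  0  |   0 ]
  [ 0  0  1  |  -6 ]
Reading off the last column: a = 2, b = 0, c = -6.

(2, 0, -6)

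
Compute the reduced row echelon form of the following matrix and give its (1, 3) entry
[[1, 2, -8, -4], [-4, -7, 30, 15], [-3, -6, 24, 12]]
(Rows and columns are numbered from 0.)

-1

r2 ← r2 + 4·r1
  [  1   2  -8  -4 ]
  [  0   1  -2  -1 ]
  [ -3  -6  24  12 ]
r3 ← r3 + 3·r1
  [ 1  2  -8  -4 ]
  [ 0  1  -2  -1 ]
  [ 0  0   0   0 ]
r1 ← r1 − 2·r2
  [ 1  0  -4  -2 ]
  [ 0  1  -2  -1 ]
  [ 0  0   0   0 ]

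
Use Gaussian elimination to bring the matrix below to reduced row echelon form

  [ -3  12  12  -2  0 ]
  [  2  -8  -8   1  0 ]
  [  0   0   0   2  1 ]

Multiply r1 by -1/3.
  [ 1  -4  -4  2/3  0 ]
  [ 2  -8  -8    1  0 ]
  [ 0   0   0    2  1 ]
Subtract 2 times r1 from r2.
  [ 1  -4  -4   2/3  0 ]
  [ 0   0   0  -1/3  0 ]
  [ 0   0   0     2  1 ]
Multiply r2 by -3.
  [ 1  -4  -4  2/3  0 ]
  [ 0   0   0    1  0 ]
  [ 0   0   0    2  1 ]
Subtract 2 times r2 from r3.
  [ 1  -4  -4  2/3  0 ]
  [ 0   0   0    1  0 ]
  [ 0   0   0    0  1 ]
Subtract 2/3 times r2 from r1.
  [ 1  -4  -4  0  0 ]
  [ 0   0   0  1  0 ]
  [ 0   0   0  0  1 ]

[[1, -4, -4, 0, 0], [0, 0, 0, 1, 0], [0, 0, 0, 0, 1]]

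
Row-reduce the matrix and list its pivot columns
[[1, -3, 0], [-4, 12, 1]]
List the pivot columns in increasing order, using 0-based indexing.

0, 2

Add 4 times ρ1 to ρ2.
  [ 1  -3  0 ]
  [ 0   0  1 ]
Pivot columns are the columns containing a leading 1.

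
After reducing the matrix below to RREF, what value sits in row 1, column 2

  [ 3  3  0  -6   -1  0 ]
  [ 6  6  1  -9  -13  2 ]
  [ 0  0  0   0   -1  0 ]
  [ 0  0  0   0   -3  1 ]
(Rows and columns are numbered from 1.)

1

ρ1 → 1/3·ρ1
  [ 1  1  0  -2  -1/3  0 ]
  [ 6  6  1  -9   -13  2 ]
  [ 0  0  0   0    -1  0 ]
  [ 0  0  0   0    -3  1 ]
ρ2 → ρ2 − 6·ρ1
  [ 1  1  0  -2  -1/3  0 ]
  [ 0  0  1   3   -11  2 ]
  [ 0  0  0   0    -1  0 ]
  [ 0  0  0   0    -3  1 ]
ρ3 → -1·ρ3
  [ 1  1  0  -2  -1/3  0 ]
  [ 0  0  1   3   -11  2 ]
  [ 0  0  0   0     1  0 ]
  [ 0  0  0   0    -3  1 ]
ρ4 → ρ4 + 3·ρ3
  [ 1  1  0  -2  -1/3  0 ]
  [ 0  0  1   3   -11  2 ]
  [ 0  0  0   0     1  0 ]
  [ 0  0  0   0     0  1 ]
ρ2 → ρ2 − 2·ρ4
  [ 1  1  0  -2  -1/3  0 ]
  [ 0  0  1   3   -11  0 ]
  [ 0  0  0   0     1  0 ]
  [ 0  0  0   0     0  1 ]
ρ2 → ρ2 + 11·ρ3
  [ 1  1  0  -2  -1/3  0 ]
  [ 0  0  1   3     0  0 ]
  [ 0  0  0   0     1  0 ]
  [ 0  0  0   0     0  1 ]
ρ1 → ρ1 + 1/3·ρ3
  [ 1  1  0  -2  0  0 ]
  [ 0  0  1   3  0  0 ]
  [ 0  0  0   0  1  0 ]
  [ 0  0  0   0  0  1 ]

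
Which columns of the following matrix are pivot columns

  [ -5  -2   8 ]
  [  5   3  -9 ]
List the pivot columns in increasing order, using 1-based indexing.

1, 2

ρ1 ← -1/5·ρ1
  [ 1  2/5  -8/5 ]
  [ 5    3    -9 ]
ρ2 ← ρ2 − 5·ρ1
  [ 1  2/5  -8/5 ]
  [ 0    1    -1 ]
ρ1 ← ρ1 − 2/5·ρ2
  [ 1  0  -6/5 ]
  [ 0  1    -1 ]
Pivot columns are the columns containing a leading 1.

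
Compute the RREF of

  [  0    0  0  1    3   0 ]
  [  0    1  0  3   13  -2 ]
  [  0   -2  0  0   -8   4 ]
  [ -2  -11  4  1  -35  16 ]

R1 <=> R4
  [ -2  -11  4  1  -35  16 ]
  [  0    1  0  3   13  -2 ]
  [  0   -2  0  0   -8   4 ]
  [  0    0  0  1    3   0 ]
R1 ← -1/2·R1
  [ 1  11/2  -2  -1/2  35/2  -8 ]
  [ 0     1   0     3    13  -2 ]
  [ 0    -2   0     0    -8   4 ]
  [ 0     0   0     1     3   0 ]
R3 ← R3 + 2·R2
  [ 1  11/2  -2  -1/2  35/2  -8 ]
  [ 0     1   0     3    13  -2 ]
  [ 0     0   0     6    18   0 ]
  [ 0     0   0     1     3   0 ]
R3 ← 1/6·R3
  [ 1  11/2  -2  -1/2  35/2  -8 ]
  [ 0     1   0     3    13  -2 ]
  [ 0     0   0     1     3   0 ]
  [ 0     0   0     1     3   0 ]
R4 ← R4 − R3
  [ 1  11/2  -2  -1/2  35/2  -8 ]
  [ 0     1   0     3    13  -2 ]
  [ 0     0   0     1     3   0 ]
  [ 0     0   0     0     0   0 ]
R2 ← R2 − 3·R3
  [ 1  11/2  -2  -1/2  35/2  -8 ]
  [ 0     1   0     0     4  -2 ]
  [ 0     0   0     1     3   0 ]
  [ 0     0   0     0     0   0 ]
R1 ← R1 + 1/2·R3
  [ 1  11/2  -2  0  19  -8 ]
  [ 0     1   0  0   4  -2 ]
  [ 0     0   0  1   3   0 ]
  [ 0     0   0  0   0   0 ]
R1 ← R1 − 11/2·R2
  [ 1  0  -2  0  -3   3 ]
  [ 0  1   0  0   4  -2 ]
  [ 0  0   0  1   3   0 ]
  [ 0  0   0  0   0   0 ]

[[1, 0, -2, 0, -3, 3], [0, 1, 0, 0, 4, -2], [0, 0, 0, 1, 3, 0], [0, 0, 0, 0, 0, 0]]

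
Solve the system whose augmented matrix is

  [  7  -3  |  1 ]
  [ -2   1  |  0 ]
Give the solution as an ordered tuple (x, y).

R1 := 1/7·R1
  [  1  -3/7  |  1/7 ]
  [ -2     1  |    0 ]
R2 := R2 + 2·R1
  [ 1  -3/7  |  1/7 ]
  [ 0   1/7  |  2/7 ]
R2 := 7·R2
  [ 1  -3/7  |  1/7 ]
  [ 0     1  |    2 ]
R1 := R1 + 3/7·R2
  [ 1  0  |  1 ]
  [ 0  1  |  2 ]
Reading off the last column: x = 1, y = 2.

(1, 2)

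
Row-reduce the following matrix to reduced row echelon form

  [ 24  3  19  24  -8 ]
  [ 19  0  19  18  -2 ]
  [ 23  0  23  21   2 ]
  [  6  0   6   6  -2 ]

[[1, 0, 1, 0, 0], [0, 1, -5/3, 0, 0], [0, 0, 0, 1, 0], [0, 0, 0, 0, 1]]

r1 -> 1/24·r1
  [  1  1/8  19/24   1  -1/3 ]
  [ 19    0     19  18    -2 ]
  [ 23    0     23  21     2 ]
  [  6    0      6   6    -2 ]
r2 -> r2 − 19·r1
  [  1    1/8  19/24   1  -1/3 ]
  [  0  -19/8  95/24  -1  13/3 ]
  [ 23      0     23  21     2 ]
  [  6      0      6   6    -2 ]
r3 -> r3 − 23·r1
  [ 1    1/8   19/24   1  -1/3 ]
  [ 0  -19/8   95/24  -1  13/3 ]
  [ 0  -23/8  115/24  -2  29/3 ]
  [ 6      0       6   6    -2 ]
r4 -> r4 − 6·r1
  [ 1    1/8   19/24   1  -1/3 ]
  [ 0  -19/8   95/24  -1  13/3 ]
  [ 0  -23/8  115/24  -2  29/3 ]
  [ 0   -3/4     5/4   0     0 ]
r2 -> -8/19·r2
  [ 1    1/8   19/24     1     -1/3 ]
  [ 0      1    -5/3  8/19  -104/57 ]
  [ 0  -23/8  115/24    -2     29/3 ]
  [ 0   -3/4     5/4     0        0 ]
r3 -> r3 + 23/8·r2
  [ 1   1/8  19/24       1     -1/3 ]
  [ 0     1   -5/3    8/19  -104/57 ]
  [ 0     0      0  -15/19    84/19 ]
  [ 0  -3/4    5/4       0        0 ]
r4 -> r4 + 3/4·r2
  [ 1  1/8  19/24       1     -1/3 ]
  [ 0    1   -5/3    8/19  -104/57 ]
  [ 0    0      0  -15/19    84/19 ]
  [ 0    0      0    6/19   -26/19 ]
r3 -> -19/15·r3
  [ 1  1/8  19/24     1     -1/3 ]
  [ 0    1   -5/3  8/19  -104/57 ]
  [ 0    0      0     1    -28/5 ]
  [ 0    0      0  6/19   -26/19 ]
r4 -> r4 − 6/19·r3
  [ 1  1/8  19/24     1     -1/3 ]
  [ 0    1   -5/3  8/19  -104/57 ]
  [ 0    0      0     1    -28/5 ]
  [ 0    0      0     0      2/5 ]
r4 -> 5/2·r4
  [ 1  1/8  19/24     1     -1/3 ]
  [ 0    1   -5/3  8/19  -104/57 ]
  [ 0    0      0     1    -28/5 ]
  [ 0    0      0     0        1 ]
r3 -> r3 + 28/5·r4
  [ 1  1/8  19/24     1     -1/3 ]
  [ 0    1   -5/3  8/19  -104/57 ]
  [ 0    0      0     1        0 ]
  [ 0    0      0     0        1 ]
r2 -> r2 + 104/57·r4
  [ 1  1/8  19/24     1  -1/3 ]
  [ 0    1   -5/3  8/19     0 ]
  [ 0    0      0     1     0 ]
  [ 0    0      0     0     1 ]
r1 -> r1 + 1/3·r4
  [ 1  1/8  19/24     1  0 ]
  [ 0    1   -5/3  8/19  0 ]
  [ 0    0      0     1  0 ]
  [ 0    0      0     0  1 ]
r2 -> r2 − 8/19·r3
  [ 1  1/8  19/24  1  0 ]
  [ 0    1   -5/3  0  0 ]
  [ 0    0      0  1  0 ]
  [ 0    0      0  0  1 ]
r1 -> r1 − r3
  [ 1  1/8  19/24  0  0 ]
  [ 0    1   -5/3  0  0 ]
  [ 0    0      0  1  0 ]
  [ 0    0      0  0  1 ]
r1 -> r1 − 1/8·r2
  [ 1  0     1  0  0 ]
  [ 0  1  -5/3  0  0 ]
  [ 0  0     0  1  0 ]
  [ 0  0     0  0  1 ]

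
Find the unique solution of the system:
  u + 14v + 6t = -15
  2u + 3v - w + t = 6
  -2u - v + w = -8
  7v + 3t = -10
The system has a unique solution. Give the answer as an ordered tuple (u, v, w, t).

Form the augmented matrix and row-reduce:
  [  1  14   0  6  |  -15 ]
  [  2   3  -1  1  |    6 ]
  [ -2  -1   1  0  |   -8 ]
  [  0   7   0  3  |  -10 ]
r2 -> r2 − 2·r1
  [  1   14   0    6  |  -15 ]
  [  0  -25  -1  -11  |   36 ]
  [ -2   -1   1    0  |   -8 ]
  [  0    7   0    3  |  -10 ]
r3 -> r3 + 2·r1
  [ 1   14   0    6  |  -15 ]
  [ 0  -25  -1  -11  |   36 ]
  [ 0   27   1   12  |  -38 ]
  [ 0    7   0    3  |  -10 ]
r2 -> -1/25·r2
  [ 1  14     0      6  |     -15 ]
  [ 0   1  1/25  11/25  |  -36/25 ]
  [ 0  27     1     12  |     -38 ]
  [ 0   7     0      3  |     -10 ]
r3 -> r3 − 27·r2
  [ 1  14      0      6  |     -15 ]
  [ 0   1   1/25  11/25  |  -36/25 ]
  [ 0   0  -2/25   3/25  |   22/25 ]
  [ 0   7      0      3  |     -10 ]
r4 -> r4 − 7·r2
  [ 1  14      0      6  |     -15 ]
  [ 0   1   1/25  11/25  |  -36/25 ]
  [ 0   0  -2/25   3/25  |   22/25 ]
  [ 0   0  -7/25  -2/25  |    2/25 ]
r3 -> -25/2·r3
  [ 1  14      0      6  |     -15 ]
  [ 0   1   1/25  11/25  |  -36/25 ]
  [ 0   0      1   -3/2  |     -11 ]
  [ 0   0  -7/25  -2/25  |    2/25 ]
r4 -> r4 + 7/25·r3
  [ 1  14     0      6  |     -15 ]
  [ 0   1  1/25  11/25  |  -36/25 ]
  [ 0   0     1   -3/2  |     -11 ]
  [ 0   0     0   -1/2  |      -3 ]
r4 -> -2·r4
  [ 1  14     0      6  |     -15 ]
  [ 0   1  1/25  11/25  |  -36/25 ]
  [ 0   0     1   -3/2  |     -11 ]
  [ 0   0     0      1  |       6 ]
r3 -> r3 + 3/2·r4
  [ 1  14     0      6  |     -15 ]
  [ 0   1  1/25  11/25  |  -36/25 ]
  [ 0   0     1      0  |      -2 ]
  [ 0   0     0      1  |       6 ]
r2 -> r2 − 11/25·r4
  [ 1  14     0  6  |      -15 ]
  [ 0   1  1/25  0  |  -102/25 ]
  [ 0   0     1  0  |       -2 ]
  [ 0   0     0  1  |        6 ]
r1 -> r1 − 6·r4
  [ 1  14     0  0  |      -51 ]
  [ 0   1  1/25  0  |  -102/25 ]
  [ 0   0     1  0  |       -2 ]
  [ 0   0     0  1  |        6 ]
r2 -> r2 − 1/25·r3
  [ 1  14  0  0  |  -51 ]
  [ 0   1  0  0  |   -4 ]
  [ 0   0  1  0  |   -2 ]
  [ 0   0  0  1  |    6 ]
r1 -> r1 − 14·r2
  [ 1  0  0  0  |   5 ]
  [ 0  1  0  0  |  -4 ]
  [ 0  0  1  0  |  -2 ]
  [ 0  0  0  1  |   6 ]
Reading off the last column: u = 5, v = -4, w = -2, t = 6.

(5, -4, -2, 6)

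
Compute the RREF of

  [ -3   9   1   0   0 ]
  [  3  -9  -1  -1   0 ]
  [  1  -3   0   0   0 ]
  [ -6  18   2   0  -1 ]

R1 := -1/3·R1
  [  1  -3  -1/3   0   0 ]
  [  3  -9    -1  -1   0 ]
  [  1  -3     0   0   0 ]
  [ -6  18     2   0  -1 ]
R2 := R2 − 3·R1
  [  1  -3  -1/3   0   0 ]
  [  0   0     0  -1   0 ]
  [  1  -3     0   0   0 ]
  [ -6  18     2   0  -1 ]
R3 := R3 − R1
  [  1  -3  -1/3   0   0 ]
  [  0   0     0  -1   0 ]
  [  0   0   1/3   0   0 ]
  [ -6  18     2   0  -1 ]
R4 := R4 + 6·R1
  [ 1  -3  -1/3   0   0 ]
  [ 0   0     0  -1   0 ]
  [ 0   0   1/3   0   0 ]
  [ 0   0     0   0  -1 ]
R2 <-> R3
  [ 1  -3  -1/3   0   0 ]
  [ 0   0   1/3   0   0 ]
  [ 0   0     0  -1   0 ]
  [ 0   0     0   0  -1 ]
R2 := 3·R2
  [ 1  -3  -1/3   0   0 ]
  [ 0   0     1   0   0 ]
  [ 0   0     0  -1   0 ]
  [ 0   0     0   0  -1 ]
R3 := -1·R3
  [ 1  -3  -1/3  0   0 ]
  [ 0   0     1  0   0 ]
  [ 0   0     0  1   0 ]
  [ 0   0     0  0  -1 ]
R4 := -1·R4
  [ 1  -3  -1/3  0  0 ]
  [ 0   0     1  0  0 ]
  [ 0   0     0  1  0 ]
  [ 0   0     0  0  1 ]
R1 := R1 + 1/3·R2
  [ 1  -3  0  0  0 ]
  [ 0   0  1  0  0 ]
  [ 0   0  0  1  0 ]
  [ 0   0  0  0  1 ]

[[1, -3, 0, 0, 0], [0, 0, 1, 0, 0], [0, 0, 0, 1, 0], [0, 0, 0, 0, 1]]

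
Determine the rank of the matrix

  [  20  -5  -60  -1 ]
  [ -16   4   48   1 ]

R1 → 1/20·R1
  [   1  -1/4  -3  -1/20 ]
  [ -16     4  48      1 ]
R2 → R2 + 16·R1
  [ 1  -1/4  -3  -1/20 ]
  [ 0     0   0    1/5 ]
R2 → 5·R2
  [ 1  -1/4  -3  -1/20 ]
  [ 0     0   0      1 ]
R1 → R1 + 1/20·R2
  [ 1  -1/4  -3  0 ]
  [ 0     0   0  1 ]
The reduced form has 2 nonzero rows.

rank = 2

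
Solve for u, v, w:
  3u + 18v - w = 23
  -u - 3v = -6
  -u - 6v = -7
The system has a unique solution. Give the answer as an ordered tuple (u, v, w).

(5, 1/3, -2)

Form the augmented matrix and row-reduce:
  [  3  18  -1  |  23 ]
  [ -1  -3   0  |  -6 ]
  [ -1  -6   0  |  -7 ]
R1 → 1/3·R1
R2 → R2 + R1
R3 → R3 + R1
R2 → 1/3·R2
R3 → -3·R3
R2 → R2 + 1/9·R3
R1 → R1 + 1/3·R3
R1 → R1 − 6·R2
Reading off the last column: u = 5, v = 1/3, w = -2.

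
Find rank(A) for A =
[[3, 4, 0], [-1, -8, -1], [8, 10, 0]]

rank = 3

R1 -> 1/3·R1
  [  1  4/3   0 ]
  [ -1   -8  -1 ]
  [  8   10   0 ]
R2 -> R2 + R1
  [ 1    4/3   0 ]
  [ 0  -20/3  -1 ]
  [ 8     10   0 ]
R3 -> R3 − 8·R1
  [ 1    4/3   0 ]
  [ 0  -20/3  -1 ]
  [ 0   -2/3   0 ]
R2 -> -3/20·R2
  [ 1   4/3     0 ]
  [ 0     1  3/20 ]
  [ 0  -2/3     0 ]
R3 -> R3 + 2/3·R2
  [ 1  4/3     0 ]
  [ 0    1  3/20 ]
  [ 0    0  1/10 ]
R3 -> 10·R3
  [ 1  4/3     0 ]
  [ 0    1  3/20 ]
  [ 0    0     1 ]
R2 -> R2 − 3/20·R3
  [ 1  4/3  0 ]
  [ 0    1  0 ]
  [ 0    0  1 ]
R1 -> R1 − 4/3·R2
  [ 1  0  0 ]
  [ 0  1  0 ]
  [ 0  0  1 ]
The reduced form has 3 nonzero rows.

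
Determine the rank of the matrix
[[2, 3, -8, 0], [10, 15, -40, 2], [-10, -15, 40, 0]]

rank = 2

Multiply R1 by 1/2.
  [   1  3/2   -4  0 ]
  [  10   15  -40  2 ]
  [ -10  -15   40  0 ]
Subtract 10 times R1 from R2.
  [   1  3/2  -4  0 ]
  [   0    0   0  2 ]
  [ -10  -15  40  0 ]
Add 10 times R1 to R3.
  [ 1  3/2  -4  0 ]
  [ 0    0   0  2 ]
  [ 0    0   0  0 ]
Multiply R2 by 1/2.
  [ 1  3/2  -4  0 ]
  [ 0    0   0  1 ]
  [ 0    0   0  0 ]
The reduced form has 2 nonzero rows.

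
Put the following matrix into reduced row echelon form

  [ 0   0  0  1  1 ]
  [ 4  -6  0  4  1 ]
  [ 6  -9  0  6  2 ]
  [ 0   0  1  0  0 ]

[[1, -3/2, 0, 0, 0], [0, 0, 1, 0, 0], [0, 0, 0, 1, 0], [0, 0, 0, 0, 1]]

Swap R1 and R2.
Multiply R1 by 1/4.
Subtract 6 times R1 from R3.
Swap R2 and R4.
Swap R3 and R4.
Multiply R4 by 2.
Subtract R4 from R3.
Subtract 1/4 times R4 from R1.
Subtract R3 from R1.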